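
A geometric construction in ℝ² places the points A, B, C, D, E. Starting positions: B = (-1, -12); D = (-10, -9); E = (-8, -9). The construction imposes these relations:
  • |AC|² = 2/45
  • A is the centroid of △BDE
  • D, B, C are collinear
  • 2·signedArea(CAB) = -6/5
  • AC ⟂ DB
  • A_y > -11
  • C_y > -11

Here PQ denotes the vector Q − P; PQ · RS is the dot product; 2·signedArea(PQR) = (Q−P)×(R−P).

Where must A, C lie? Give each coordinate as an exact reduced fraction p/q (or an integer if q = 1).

A = (-19/3, -10)
C = (-32/5, -51/5)

1. A_x = -19/3  [A is the centroid of △BDE]
2. A_y = -10  [A is the centroid of △BDE]
   → A = (-19/3, -10)
3. C_x = -32/5  [D, B, C are collinear ∩ AC ⟂ DB]
4. C_y = -51/5  [D, B, C are collinear ∩ AC ⟂ DB]
   → C = (-32/5, -51/5)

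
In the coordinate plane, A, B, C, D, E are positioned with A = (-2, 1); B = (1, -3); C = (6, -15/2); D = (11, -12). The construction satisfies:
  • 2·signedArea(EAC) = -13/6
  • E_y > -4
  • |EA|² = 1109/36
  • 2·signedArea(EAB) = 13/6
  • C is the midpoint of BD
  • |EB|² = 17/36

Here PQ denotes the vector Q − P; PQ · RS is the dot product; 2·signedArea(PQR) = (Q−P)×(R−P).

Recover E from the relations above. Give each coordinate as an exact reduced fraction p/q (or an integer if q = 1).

E = (5/3, -19/6)

1. E_x = 5/3  [2·signedArea(EAC) = -13/6 ∩ 2·signedArea(EAB) = 13/6]
2. E_y = -19/6  [2·signedArea(EAC) = -13/6 ∩ 2·signedArea(EAB) = 13/6]
   → E = (5/3, -19/6)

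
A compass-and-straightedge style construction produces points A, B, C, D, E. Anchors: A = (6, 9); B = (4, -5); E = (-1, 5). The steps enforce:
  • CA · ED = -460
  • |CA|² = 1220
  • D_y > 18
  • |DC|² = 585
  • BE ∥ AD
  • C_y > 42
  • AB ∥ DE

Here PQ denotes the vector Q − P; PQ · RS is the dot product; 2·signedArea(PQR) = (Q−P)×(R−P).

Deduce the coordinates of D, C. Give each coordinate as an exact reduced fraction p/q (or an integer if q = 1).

1. D_x = 1  [AB ∥ DE ∩ BE ∥ AD]
2. D_y = 19  [AB ∥ DE ∩ BE ∥ AD]
   → D = (1, 19)
3. C_x = -2  [line -2·x + -14·y + 598 = 0 ∩ |CA|² = 1220]
4. C_y = 43  [line -2·x + -14·y + 598 = 0 ∩ |CA|² = 1220]
   → C = (-2, 43)

C = (-2, 43)
D = (1, 19)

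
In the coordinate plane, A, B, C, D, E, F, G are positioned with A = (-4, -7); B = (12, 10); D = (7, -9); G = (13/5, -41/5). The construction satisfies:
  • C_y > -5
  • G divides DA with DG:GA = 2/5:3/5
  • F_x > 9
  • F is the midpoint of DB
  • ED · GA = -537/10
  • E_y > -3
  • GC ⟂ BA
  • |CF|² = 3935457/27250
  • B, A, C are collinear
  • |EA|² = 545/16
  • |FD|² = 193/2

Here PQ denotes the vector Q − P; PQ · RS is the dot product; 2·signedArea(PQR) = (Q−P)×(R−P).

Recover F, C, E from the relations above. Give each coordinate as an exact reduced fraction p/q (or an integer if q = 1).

C = (-4084/2725, -11833/2725)
E = (0, -11/4)
F = (19/2, 1/2)

1. F_x = 19/2  [F is the midpoint of DB]
2. F_y = 1/2  [F is the midpoint of DB]
   → F = (19/2, 1/2)
3. C_x = -4084/2725  [B, A, C are collinear ∩ GC ⟂ BA]
4. C_y = -11833/2725  [B, A, C are collinear ∩ GC ⟂ BA]
   → C = (-4084/2725, -11833/2725)
5. E_x = 0  [line 33/5·x + -6/5·y + -33/10 = 0 ∩ |EA|² = 545/16]
6. E_y = -11/4  [line 33/5·x + -6/5·y + -33/10 = 0 ∩ |EA|² = 545/16]
   → E = (0, -11/4)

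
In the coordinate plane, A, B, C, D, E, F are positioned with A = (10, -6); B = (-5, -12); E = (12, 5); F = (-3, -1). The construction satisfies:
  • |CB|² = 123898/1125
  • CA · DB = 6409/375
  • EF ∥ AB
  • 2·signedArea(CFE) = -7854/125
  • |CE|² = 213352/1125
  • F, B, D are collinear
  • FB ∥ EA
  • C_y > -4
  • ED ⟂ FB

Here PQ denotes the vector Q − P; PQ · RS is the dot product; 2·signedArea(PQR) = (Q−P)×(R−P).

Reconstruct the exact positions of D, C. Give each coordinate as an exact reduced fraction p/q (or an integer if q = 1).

1. D_x = -183/125  [F, B, D are collinear ∩ ED ⟂ FB]
2. D_y = 931/125  [F, B, D are collinear ∩ ED ⟂ FB]
   → D = (-183/125, 931/125)
3. C_x = 442/375  [CA · DB = 6409/375 ∩ 2·signedArea(CFE) = -7854/125]
4. C_y = -1319/375  [CA · DB = 6409/375 ∩ 2·signedArea(CFE) = -7854/125]
   → C = (442/375, -1319/375)

C = (442/375, -1319/375)
D = (-183/125, 931/125)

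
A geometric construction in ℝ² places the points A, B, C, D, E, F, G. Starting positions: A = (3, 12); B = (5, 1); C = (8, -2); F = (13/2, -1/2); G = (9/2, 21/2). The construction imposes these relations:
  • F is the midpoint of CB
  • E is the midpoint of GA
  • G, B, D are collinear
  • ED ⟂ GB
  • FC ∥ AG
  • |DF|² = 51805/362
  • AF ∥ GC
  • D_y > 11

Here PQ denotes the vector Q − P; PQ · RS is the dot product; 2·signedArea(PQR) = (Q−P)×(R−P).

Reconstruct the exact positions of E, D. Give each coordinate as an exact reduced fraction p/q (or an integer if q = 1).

1. E_x = 15/4  [E is the midpoint of GA]
2. E_y = 45/4  [E is the midpoint of GA]
   → E = (15/4, 45/4)
3. D_x = 807/181  [G, B, D are collinear ∩ ED ⟂ GB]
4. D_y = 2043/181  [G, B, D are collinear ∩ ED ⟂ GB]
   → D = (807/181, 2043/181)

D = (807/181, 2043/181)
E = (15/4, 45/4)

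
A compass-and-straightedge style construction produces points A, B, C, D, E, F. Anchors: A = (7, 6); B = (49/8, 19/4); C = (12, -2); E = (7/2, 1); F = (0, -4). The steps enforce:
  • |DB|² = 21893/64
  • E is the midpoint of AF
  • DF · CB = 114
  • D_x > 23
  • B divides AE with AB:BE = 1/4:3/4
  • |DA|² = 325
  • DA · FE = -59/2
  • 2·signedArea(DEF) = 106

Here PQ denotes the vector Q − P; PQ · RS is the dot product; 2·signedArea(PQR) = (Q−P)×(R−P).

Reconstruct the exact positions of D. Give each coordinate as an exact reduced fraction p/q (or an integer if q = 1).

1. D_x = 24  [2·signedArea(DEF) = 106 ∩ DF · CB = 114]
2. D_y = 0  [2·signedArea(DEF) = 106 ∩ DF · CB = 114]
   → D = (24, 0)

D = (24, 0)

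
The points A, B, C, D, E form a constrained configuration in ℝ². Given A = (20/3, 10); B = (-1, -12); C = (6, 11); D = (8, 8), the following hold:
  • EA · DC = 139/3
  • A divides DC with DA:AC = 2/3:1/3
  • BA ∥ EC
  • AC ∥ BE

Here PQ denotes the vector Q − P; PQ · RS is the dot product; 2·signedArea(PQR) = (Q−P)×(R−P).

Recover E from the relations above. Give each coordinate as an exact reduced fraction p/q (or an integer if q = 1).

E = (-5/3, -11)

1. E_x = -5/3  [BA ∥ EC ∩ AC ∥ BE]
2. E_y = -11  [BA ∥ EC ∩ AC ∥ BE]
   → E = (-5/3, -11)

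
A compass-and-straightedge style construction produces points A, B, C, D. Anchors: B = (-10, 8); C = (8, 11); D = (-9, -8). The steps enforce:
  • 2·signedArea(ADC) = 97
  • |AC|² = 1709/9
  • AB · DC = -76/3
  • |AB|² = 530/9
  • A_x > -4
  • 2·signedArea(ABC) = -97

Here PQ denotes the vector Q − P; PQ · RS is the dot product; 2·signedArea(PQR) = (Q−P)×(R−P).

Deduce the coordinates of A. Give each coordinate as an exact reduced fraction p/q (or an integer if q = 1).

A = (-11/3, 11/3)

1. A_x = -11/3  [2·signedArea(ADC) = 97 ∩ 2·signedArea(ABC) = -97]
2. A_y = 11/3  [2·signedArea(ADC) = 97 ∩ 2·signedArea(ABC) = -97]
   → A = (-11/3, 11/3)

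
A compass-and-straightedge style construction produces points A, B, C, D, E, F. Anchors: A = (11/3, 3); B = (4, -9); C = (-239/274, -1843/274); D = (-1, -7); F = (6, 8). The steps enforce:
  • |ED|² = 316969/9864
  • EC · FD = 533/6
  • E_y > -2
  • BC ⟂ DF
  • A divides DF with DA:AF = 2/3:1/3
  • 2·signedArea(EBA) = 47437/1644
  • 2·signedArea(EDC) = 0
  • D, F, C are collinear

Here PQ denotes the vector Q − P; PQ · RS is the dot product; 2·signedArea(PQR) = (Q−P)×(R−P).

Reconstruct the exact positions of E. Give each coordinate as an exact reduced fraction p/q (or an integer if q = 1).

E = (2297/1644, -1021/548)

1. E_x = 2297/1644  [2·signedArea(EDC) = 0 ∩ EC · FD = 533/6]
2. E_y = -1021/548  [2·signedArea(EDC) = 0 ∩ EC · FD = 533/6]
   → E = (2297/1644, -1021/548)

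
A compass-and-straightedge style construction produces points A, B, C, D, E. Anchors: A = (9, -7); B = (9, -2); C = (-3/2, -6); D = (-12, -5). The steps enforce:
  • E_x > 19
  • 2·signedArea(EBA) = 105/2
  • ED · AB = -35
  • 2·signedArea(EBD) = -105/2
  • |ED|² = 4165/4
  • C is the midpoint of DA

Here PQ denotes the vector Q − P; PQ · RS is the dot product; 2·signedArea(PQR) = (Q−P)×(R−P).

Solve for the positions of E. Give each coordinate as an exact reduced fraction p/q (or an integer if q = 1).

E = (39/2, 2)

1. E_x = 39/2  [2·signedArea(EBD) = -105/2 ∩ ED · AB = -35]
2. E_y = 2  [2·signedArea(EBD) = -105/2 ∩ ED · AB = -35]
   → E = (39/2, 2)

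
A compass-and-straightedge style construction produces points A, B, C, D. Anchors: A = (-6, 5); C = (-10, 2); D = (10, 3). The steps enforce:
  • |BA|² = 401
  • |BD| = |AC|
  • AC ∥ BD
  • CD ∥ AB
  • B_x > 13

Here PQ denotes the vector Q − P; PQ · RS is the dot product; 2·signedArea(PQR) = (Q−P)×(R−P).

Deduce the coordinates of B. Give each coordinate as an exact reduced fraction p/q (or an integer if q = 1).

1. B_x = 14  [AC ∥ BD ∩ CD ∥ AB]
2. B_y = 6  [AC ∥ BD ∩ CD ∥ AB]
   → B = (14, 6)

B = (14, 6)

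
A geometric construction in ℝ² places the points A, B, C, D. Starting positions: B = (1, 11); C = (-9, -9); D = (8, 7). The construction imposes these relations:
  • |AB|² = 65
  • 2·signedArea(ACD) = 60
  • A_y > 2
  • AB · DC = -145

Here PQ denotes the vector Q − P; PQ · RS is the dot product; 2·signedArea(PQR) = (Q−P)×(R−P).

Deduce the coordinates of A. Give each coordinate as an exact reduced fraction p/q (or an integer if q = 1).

A = (0, 3)

1. A_x = 0  [AB · DC = -145 ∩ 2·signedArea(ACD) = 60]
2. A_y = 3  [AB · DC = -145 ∩ 2·signedArea(ACD) = 60]
   → A = (0, 3)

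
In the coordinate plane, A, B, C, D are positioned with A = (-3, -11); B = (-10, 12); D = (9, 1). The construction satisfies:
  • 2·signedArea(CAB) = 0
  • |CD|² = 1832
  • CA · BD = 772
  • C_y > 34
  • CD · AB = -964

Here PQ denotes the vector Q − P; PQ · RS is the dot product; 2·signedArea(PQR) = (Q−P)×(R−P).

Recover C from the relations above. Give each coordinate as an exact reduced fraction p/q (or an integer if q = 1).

1. C_x = -17  [2·signedArea(CAB) = 0 ∩ CA · BD = 772]
2. C_y = 35  [2·signedArea(CAB) = 0 ∩ CA · BD = 772]
   → C = (-17, 35)

C = (-17, 35)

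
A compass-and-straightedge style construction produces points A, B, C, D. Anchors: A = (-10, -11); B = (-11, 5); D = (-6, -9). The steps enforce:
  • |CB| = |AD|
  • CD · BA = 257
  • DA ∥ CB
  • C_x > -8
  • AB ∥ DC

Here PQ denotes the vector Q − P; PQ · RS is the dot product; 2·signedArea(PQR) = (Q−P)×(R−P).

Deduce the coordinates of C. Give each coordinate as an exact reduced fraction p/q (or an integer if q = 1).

C = (-7, 7)

1. C_x = -7  [DA ∥ CB ∩ AB ∥ DC]
2. C_y = 7  [DA ∥ CB ∩ AB ∥ DC]
   → C = (-7, 7)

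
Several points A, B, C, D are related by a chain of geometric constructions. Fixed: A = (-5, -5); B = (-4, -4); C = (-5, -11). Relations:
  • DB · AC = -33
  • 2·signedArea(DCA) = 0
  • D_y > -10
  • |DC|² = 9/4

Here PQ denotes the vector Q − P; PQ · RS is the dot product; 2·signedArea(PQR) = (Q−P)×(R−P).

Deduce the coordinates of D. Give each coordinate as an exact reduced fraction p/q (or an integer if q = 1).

1. D_x = -5  [2·signedArea(DCA) = 0 ∩ DB · AC = -33]
2. D_y = -19/2  [2·signedArea(DCA) = 0 ∩ DB · AC = -33]
   → D = (-5, -19/2)

D = (-5, -19/2)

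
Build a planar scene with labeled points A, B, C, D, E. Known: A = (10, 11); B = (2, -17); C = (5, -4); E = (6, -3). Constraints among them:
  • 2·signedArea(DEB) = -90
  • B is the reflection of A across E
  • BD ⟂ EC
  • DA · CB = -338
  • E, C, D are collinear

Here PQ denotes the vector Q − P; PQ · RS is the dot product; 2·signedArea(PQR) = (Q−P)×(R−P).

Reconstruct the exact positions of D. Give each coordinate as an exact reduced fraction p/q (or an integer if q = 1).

1. D_x = -3  [E, C, D are collinear ∩ BD ⟂ EC]
2. D_y = -12  [E, C, D are collinear ∩ BD ⟂ EC]
   → D = (-3, -12)

D = (-3, -12)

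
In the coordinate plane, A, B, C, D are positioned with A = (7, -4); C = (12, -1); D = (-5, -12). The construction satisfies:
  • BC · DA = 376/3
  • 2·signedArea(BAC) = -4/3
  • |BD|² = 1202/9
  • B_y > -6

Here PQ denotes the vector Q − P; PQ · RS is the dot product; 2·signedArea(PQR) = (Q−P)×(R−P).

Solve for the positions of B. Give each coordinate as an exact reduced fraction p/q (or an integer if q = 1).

1. B_x = 14/3  [BC · DA = 376/3 ∩ 2·signedArea(BAC) = -4/3]
2. B_y = -17/3  [BC · DA = 376/3 ∩ 2·signedArea(BAC) = -4/3]
   → B = (14/3, -17/3)

B = (14/3, -17/3)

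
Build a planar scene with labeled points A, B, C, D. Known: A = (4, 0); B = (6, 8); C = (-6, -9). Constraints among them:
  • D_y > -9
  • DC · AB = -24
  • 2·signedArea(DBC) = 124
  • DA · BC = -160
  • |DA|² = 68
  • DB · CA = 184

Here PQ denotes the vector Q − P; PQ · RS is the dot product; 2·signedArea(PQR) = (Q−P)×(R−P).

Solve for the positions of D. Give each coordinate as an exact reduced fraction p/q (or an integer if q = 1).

1. D_x = 2  [2·signedArea(DBC) = 124 ∩ DC · AB = -24]
2. D_y = -8  [2·signedArea(DBC) = 124 ∩ DC · AB = -24]
   → D = (2, -8)

D = (2, -8)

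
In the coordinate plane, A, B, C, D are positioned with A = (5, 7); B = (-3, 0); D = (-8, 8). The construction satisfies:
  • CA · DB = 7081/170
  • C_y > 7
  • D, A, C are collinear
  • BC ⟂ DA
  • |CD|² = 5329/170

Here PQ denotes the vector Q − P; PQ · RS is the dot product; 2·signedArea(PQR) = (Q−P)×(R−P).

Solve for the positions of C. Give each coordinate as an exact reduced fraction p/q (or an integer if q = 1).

1. C_x = -411/170  [D, A, C are collinear ∩ BC ⟂ DA]
2. C_y = 1287/170  [D, A, C are collinear ∩ BC ⟂ DA]
   → C = (-411/170, 1287/170)

C = (-411/170, 1287/170)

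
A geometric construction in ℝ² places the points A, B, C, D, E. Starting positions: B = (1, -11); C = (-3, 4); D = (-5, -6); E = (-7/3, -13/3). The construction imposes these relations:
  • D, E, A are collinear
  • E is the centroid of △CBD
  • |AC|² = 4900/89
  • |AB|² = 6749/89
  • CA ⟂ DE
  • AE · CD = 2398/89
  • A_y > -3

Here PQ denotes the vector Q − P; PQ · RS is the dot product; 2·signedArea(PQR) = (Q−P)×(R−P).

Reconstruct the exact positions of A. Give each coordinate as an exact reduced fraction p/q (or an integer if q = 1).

A = (83/89, -204/89)

1. A_x = 83/89  [D, E, A are collinear ∩ CA ⟂ DE]
2. A_y = -204/89  [D, E, A are collinear ∩ CA ⟂ DE]
   → A = (83/89, -204/89)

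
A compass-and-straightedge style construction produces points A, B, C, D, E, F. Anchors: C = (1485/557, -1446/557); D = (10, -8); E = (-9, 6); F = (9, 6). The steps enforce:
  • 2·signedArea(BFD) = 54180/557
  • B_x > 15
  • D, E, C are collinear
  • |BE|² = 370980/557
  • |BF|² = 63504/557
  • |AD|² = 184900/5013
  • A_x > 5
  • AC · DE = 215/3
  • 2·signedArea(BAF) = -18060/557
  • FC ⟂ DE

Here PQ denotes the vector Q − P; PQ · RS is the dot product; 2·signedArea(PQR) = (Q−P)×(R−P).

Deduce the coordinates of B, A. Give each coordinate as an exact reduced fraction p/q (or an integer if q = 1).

1. A_x = 8540/1671  [line 19·x + -14·y + -476/3 = 0 ∩ |AD|² = 184900/5013]
2. A_y = -7348/1671  [line 19·x + -14·y + -476/3 = 0 ∩ |AD|² = 184900/5013]
   → A = (8540/1671, -7348/1671)
3. B_x = 8541/557  [2·signedArea(BAF) = -18060/557 ∩ 2·signedArea(BFD) = 54180/557]
4. B_y = 8130/557  [2·signedArea(BAF) = -18060/557 ∩ 2·signedArea(BFD) = 54180/557]
   → B = (8541/557, 8130/557)

A = (8540/1671, -7348/1671)
B = (8541/557, 8130/557)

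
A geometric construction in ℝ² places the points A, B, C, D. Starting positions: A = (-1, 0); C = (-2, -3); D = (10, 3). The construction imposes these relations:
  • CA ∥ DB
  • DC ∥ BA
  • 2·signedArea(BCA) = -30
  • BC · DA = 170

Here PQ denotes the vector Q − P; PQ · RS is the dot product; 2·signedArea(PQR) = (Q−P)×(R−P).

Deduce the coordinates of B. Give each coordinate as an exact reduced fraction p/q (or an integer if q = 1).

1. B_x = 11  [DC ∥ BA ∩ CA ∥ DB]
2. B_y = 6  [DC ∥ BA ∩ CA ∥ DB]
   → B = (11, 6)

B = (11, 6)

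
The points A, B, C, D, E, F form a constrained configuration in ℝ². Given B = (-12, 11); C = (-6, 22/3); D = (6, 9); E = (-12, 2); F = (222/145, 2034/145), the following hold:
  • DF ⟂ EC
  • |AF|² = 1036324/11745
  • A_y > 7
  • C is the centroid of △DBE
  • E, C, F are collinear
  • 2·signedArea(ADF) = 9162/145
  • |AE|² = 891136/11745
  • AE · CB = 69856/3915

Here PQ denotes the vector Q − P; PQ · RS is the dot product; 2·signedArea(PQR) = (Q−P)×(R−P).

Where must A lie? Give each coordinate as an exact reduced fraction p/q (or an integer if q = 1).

A = (-796/145, 10162/1305)

1. A_x = -796/145  [AE · CB = 69856/3915 ∩ 2·signedArea(ADF) = 9162/145]
2. A_y = 10162/1305  [AE · CB = 69856/3915 ∩ 2·signedArea(ADF) = 9162/145]
   → A = (-796/145, 10162/1305)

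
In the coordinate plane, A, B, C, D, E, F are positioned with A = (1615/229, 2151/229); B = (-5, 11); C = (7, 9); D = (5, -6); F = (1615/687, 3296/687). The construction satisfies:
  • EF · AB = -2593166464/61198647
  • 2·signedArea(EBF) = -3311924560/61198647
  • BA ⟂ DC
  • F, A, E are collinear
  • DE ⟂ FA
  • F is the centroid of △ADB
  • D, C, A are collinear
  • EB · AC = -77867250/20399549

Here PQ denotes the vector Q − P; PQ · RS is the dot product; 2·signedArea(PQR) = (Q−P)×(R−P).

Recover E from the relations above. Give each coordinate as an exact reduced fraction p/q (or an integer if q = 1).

E = (-34510935/20399549, 17267906/20399549)

1. E_x = -34510935/20399549  [F, A, E are collinear ∩ DE ⟂ FA]
2. E_y = 17267906/20399549  [F, A, E are collinear ∩ DE ⟂ FA]
   → E = (-34510935/20399549, 17267906/20399549)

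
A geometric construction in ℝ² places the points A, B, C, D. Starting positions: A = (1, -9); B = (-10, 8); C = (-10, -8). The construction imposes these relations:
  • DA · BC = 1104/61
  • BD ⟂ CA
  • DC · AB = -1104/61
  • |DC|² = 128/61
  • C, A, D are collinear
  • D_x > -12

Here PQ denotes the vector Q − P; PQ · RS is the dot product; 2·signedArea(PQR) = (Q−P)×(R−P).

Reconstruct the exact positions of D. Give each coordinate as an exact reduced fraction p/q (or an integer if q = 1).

1. D_x = -698/61  [C, A, D are collinear ∩ BD ⟂ CA]
2. D_y = -480/61  [C, A, D are collinear ∩ BD ⟂ CA]
   → D = (-698/61, -480/61)

D = (-698/61, -480/61)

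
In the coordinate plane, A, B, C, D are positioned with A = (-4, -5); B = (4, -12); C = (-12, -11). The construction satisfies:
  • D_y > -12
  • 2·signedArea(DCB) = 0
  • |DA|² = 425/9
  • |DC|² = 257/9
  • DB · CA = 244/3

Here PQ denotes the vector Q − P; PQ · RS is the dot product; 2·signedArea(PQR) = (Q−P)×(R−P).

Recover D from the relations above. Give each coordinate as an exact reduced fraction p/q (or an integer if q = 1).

D = (-20/3, -34/3)

1. D_x = -20/3  [2·signedArea(DCB) = 0 ∩ DB · CA = 244/3]
2. D_y = -34/3  [2·signedArea(DCB) = 0 ∩ DB · CA = 244/3]
   → D = (-20/3, -34/3)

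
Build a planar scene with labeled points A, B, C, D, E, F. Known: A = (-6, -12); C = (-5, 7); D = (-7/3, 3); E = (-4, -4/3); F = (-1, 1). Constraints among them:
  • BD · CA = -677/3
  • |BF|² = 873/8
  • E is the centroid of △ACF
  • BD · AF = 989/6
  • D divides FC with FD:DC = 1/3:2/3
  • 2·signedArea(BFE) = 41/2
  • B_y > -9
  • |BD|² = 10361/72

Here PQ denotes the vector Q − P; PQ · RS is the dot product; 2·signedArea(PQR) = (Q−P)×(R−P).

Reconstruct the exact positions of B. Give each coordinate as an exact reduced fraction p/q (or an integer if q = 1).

1. B_x = -19/4  [BD · CA = -677/3 ∩ 2·signedArea(BFE) = 41/2]
2. B_y = -35/4  [BD · CA = -677/3 ∩ 2·signedArea(BFE) = 41/2]
   → B = (-19/4, -35/4)

B = (-19/4, -35/4)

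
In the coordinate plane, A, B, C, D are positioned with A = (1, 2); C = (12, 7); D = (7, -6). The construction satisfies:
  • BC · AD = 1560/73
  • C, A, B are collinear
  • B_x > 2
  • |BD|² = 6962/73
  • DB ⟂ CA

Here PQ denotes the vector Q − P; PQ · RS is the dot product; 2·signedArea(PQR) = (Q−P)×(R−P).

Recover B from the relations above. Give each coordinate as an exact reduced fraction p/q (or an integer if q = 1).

1. B_x = 216/73  [C, A, B are collinear ∩ DB ⟂ CA]
2. B_y = 211/73  [C, A, B are collinear ∩ DB ⟂ CA]
   → B = (216/73, 211/73)

B = (216/73, 211/73)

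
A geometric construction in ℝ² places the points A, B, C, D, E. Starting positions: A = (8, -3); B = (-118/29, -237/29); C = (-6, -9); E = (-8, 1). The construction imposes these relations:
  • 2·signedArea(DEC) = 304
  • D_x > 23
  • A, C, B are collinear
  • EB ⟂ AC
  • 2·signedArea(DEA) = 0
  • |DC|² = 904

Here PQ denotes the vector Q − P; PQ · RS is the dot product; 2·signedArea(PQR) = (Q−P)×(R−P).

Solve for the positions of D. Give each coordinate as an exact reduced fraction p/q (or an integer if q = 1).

1. D_x = 24  [2·signedArea(DEA) = 0 ∩ 2·signedArea(DEC) = 304]
2. D_y = -7  [2·signedArea(DEA) = 0 ∩ 2·signedArea(DEC) = 304]
   → D = (24, -7)

D = (24, -7)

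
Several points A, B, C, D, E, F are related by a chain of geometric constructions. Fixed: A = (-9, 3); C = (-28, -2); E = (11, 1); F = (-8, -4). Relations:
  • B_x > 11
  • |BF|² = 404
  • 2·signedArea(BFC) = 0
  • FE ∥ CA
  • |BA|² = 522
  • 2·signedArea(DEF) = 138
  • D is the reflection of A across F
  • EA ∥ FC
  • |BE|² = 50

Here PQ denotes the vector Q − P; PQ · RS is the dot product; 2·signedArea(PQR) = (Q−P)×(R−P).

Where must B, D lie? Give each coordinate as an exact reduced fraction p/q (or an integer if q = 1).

1. B_x = 12  [line -2·x + -20·y + -96 = 0 ∩ |BE|² = 50]
2. B_y = -6  [line -2·x + -20·y + -96 = 0 ∩ |BE|² = 50]
   → B = (12, -6)
3. D_x = -7  [D is the reflection of A across F]
4. D_y = -11  [D is the reflection of A across F]
   → D = (-7, -11)

B = (12, -6)
D = (-7, -11)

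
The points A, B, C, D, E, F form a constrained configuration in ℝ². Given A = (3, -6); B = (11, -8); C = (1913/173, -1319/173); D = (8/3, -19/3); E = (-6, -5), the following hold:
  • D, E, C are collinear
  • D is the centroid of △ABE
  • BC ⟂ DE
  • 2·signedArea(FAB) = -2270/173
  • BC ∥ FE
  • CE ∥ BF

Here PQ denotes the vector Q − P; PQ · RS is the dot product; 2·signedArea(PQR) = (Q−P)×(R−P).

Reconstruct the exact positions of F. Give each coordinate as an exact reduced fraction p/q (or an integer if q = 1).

1. F_x = -1048/173  [BC ∥ FE ∩ CE ∥ BF]
2. F_y = -930/173  [BC ∥ FE ∩ CE ∥ BF]
   → F = (-1048/173, -930/173)

F = (-1048/173, -930/173)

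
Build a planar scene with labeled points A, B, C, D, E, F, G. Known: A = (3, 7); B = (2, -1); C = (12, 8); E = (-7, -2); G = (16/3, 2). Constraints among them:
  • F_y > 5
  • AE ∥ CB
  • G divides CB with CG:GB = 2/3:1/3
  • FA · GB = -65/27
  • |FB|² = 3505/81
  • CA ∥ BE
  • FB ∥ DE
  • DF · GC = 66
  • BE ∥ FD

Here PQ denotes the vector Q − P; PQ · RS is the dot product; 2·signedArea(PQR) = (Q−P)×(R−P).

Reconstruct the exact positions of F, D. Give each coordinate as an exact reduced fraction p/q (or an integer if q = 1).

1. F_x = 34/9  [line 10/3·x + 3·y + -772/27 = 0 ∩ |FB|² = 3505/81]
2. F_y = 16/3  [line 10/3·x + 3·y + -772/27 = 0 ∩ |FB|² = 3505/81]
   → F = (34/9, 16/3)
3. D_x = -47/9  [FB ∥ DE ∩ BE ∥ FD]
4. D_y = 13/3  [FB ∥ DE ∩ BE ∥ FD]
   → D = (-47/9, 13/3)

D = (-47/9, 13/3)
F = (34/9, 16/3)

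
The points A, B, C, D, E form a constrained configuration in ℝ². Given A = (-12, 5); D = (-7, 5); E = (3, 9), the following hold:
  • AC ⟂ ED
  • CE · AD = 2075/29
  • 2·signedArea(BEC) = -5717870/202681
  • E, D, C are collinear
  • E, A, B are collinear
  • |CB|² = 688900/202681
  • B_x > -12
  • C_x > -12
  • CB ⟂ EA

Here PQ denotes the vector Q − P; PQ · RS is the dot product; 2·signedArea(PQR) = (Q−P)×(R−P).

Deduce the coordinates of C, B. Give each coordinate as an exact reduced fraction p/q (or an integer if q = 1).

1. C_x = -328/29  [E, D, C are collinear ∩ AC ⟂ ED]
2. C_y = 95/29  [E, D, C are collinear ∩ AC ⟂ ED]
   → C = (-328/29, 95/29)
3. B_x = -82368/6989  [E, A, B are collinear ∩ CB ⟂ EA]
4. B_y = 35345/6989  [E, A, B are collinear ∩ CB ⟂ EA]
   → B = (-82368/6989, 35345/6989)

B = (-82368/6989, 35345/6989)
C = (-328/29, 95/29)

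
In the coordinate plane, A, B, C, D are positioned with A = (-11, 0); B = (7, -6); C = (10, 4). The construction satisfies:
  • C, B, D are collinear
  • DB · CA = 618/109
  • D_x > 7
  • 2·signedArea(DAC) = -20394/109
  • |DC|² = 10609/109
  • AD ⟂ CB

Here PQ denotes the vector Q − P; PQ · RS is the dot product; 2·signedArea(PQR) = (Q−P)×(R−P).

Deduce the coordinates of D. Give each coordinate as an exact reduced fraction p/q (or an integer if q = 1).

D = (781/109, -594/109)

1. D_x = 781/109  [C, B, D are collinear ∩ AD ⟂ CB]
2. D_y = -594/109  [C, B, D are collinear ∩ AD ⟂ CB]
   → D = (781/109, -594/109)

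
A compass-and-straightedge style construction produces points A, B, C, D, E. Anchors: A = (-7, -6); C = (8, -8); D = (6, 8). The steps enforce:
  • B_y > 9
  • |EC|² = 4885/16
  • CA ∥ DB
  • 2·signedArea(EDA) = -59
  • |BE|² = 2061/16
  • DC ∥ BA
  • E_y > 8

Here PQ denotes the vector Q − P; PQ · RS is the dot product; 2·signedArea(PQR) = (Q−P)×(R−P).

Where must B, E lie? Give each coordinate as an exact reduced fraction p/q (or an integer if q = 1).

B = (-9, 10)
E = (9/4, 17/2)

1. B_x = -9  [DC ∥ BA ∩ CA ∥ DB]
2. B_y = 10  [DC ∥ BA ∩ CA ∥ DB]
   → B = (-9, 10)
3. E_x = 9/4  [line 14·x + -13·y + 79 = 0 ∩ |EC|² = 4885/16]
4. E_y = 17/2  [line 14·x + -13·y + 79 = 0 ∩ |EC|² = 4885/16]
   → E = (9/4, 17/2)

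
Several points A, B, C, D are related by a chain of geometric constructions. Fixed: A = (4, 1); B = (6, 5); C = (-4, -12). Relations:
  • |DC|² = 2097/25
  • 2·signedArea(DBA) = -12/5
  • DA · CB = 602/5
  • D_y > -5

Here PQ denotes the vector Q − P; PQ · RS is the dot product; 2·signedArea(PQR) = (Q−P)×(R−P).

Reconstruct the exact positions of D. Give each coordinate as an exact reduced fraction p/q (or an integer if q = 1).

D = (4/5, -21/5)

1. D_x = 4/5  [2·signedArea(DBA) = -12/5 ∩ DA · CB = 602/5]
2. D_y = -21/5  [2·signedArea(DBA) = -12/5 ∩ DA · CB = 602/5]
   → D = (4/5, -21/5)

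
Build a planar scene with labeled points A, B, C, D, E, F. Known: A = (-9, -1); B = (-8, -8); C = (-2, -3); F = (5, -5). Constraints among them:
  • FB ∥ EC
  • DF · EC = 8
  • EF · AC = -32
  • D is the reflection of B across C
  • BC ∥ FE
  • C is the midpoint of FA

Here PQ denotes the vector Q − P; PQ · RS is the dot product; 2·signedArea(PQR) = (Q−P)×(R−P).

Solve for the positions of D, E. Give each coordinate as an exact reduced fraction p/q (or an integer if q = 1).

D = (4, 2)
E = (11, 0)

1. D_x = 4  [D is the reflection of B across C]
2. D_y = 2  [D is the reflection of B across C]
   → D = (4, 2)
3. E_x = 11  [FB ∥ EC ∩ BC ∥ FE]
4. E_y = 0  [FB ∥ EC ∩ BC ∥ FE]
   → E = (11, 0)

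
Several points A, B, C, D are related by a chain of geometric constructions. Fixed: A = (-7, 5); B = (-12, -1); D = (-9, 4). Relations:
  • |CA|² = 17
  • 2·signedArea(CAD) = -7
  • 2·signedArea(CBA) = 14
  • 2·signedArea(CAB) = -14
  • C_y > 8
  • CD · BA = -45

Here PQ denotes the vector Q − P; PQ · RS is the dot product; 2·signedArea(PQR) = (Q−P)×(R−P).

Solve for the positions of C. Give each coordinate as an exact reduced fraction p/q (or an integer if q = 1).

C = (-6, 9)

1. C_x = -6  [2·signedArea(CAB) = -14 ∩ CD · BA = -45]
2. C_y = 9  [2·signedArea(CAB) = -14 ∩ CD · BA = -45]
   → C = (-6, 9)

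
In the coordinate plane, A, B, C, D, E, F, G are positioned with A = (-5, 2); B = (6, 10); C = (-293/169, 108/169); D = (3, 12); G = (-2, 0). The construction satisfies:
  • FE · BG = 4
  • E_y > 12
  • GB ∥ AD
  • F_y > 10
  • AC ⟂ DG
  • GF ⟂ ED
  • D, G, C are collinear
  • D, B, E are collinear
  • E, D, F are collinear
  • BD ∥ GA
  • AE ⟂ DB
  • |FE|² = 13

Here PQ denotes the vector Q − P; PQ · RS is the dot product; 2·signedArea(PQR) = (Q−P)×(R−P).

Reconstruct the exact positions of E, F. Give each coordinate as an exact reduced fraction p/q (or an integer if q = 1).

1. E_x = 27/13  [D, B, E are collinear ∩ AE ⟂ DB]
2. E_y = 164/13  [D, B, E are collinear ∩ AE ⟂ DB]
   → E = (27/13, 164/13)
3. F_x = 66/13  [E, D, F are collinear ∩ GF ⟂ ED]
4. F_y = 138/13  [E, D, F are collinear ∩ GF ⟂ ED]
   → F = (66/13, 138/13)

E = (27/13, 164/13)
F = (66/13, 138/13)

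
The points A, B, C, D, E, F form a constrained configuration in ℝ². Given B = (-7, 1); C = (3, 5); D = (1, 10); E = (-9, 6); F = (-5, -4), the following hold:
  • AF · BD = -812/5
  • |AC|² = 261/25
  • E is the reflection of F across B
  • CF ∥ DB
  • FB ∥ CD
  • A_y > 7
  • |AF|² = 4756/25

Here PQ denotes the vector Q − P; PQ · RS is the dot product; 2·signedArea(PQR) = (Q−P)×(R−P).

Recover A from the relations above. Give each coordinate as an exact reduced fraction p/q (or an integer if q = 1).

1. A_x = 9/5  [line -8·x + -9·y + 432/5 = 0 ∩ |AC|² = 261/25]
2. A_y = 8  [line -8·x + -9·y + 432/5 = 0 ∩ |AC|² = 261/25]
   → A = (9/5, 8)

A = (9/5, 8)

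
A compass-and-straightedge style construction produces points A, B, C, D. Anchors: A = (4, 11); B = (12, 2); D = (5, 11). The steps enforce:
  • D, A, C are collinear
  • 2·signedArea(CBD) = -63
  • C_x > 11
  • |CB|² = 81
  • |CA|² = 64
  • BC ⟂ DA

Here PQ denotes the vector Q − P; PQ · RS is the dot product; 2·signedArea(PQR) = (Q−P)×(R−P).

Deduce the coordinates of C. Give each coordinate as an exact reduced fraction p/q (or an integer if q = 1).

C = (12, 11)

1. C_x = 12  [D, A, C are collinear ∩ BC ⟂ DA]
2. C_y = 11  [D, A, C are collinear ∩ BC ⟂ DA]
   → C = (12, 11)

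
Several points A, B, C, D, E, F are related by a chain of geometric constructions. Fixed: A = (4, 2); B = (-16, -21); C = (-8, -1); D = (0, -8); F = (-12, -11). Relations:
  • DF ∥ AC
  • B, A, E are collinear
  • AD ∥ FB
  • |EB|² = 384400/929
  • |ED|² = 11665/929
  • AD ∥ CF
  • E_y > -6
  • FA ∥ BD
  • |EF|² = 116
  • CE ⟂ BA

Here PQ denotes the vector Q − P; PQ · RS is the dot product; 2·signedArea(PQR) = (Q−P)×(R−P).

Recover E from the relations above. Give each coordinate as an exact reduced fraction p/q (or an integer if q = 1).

1. E_x = -2464/929  [B, A, E are collinear ∩ CE ⟂ BA]
2. E_y = -5249/929  [B, A, E are collinear ∩ CE ⟂ BA]
   → E = (-2464/929, -5249/929)

E = (-2464/929, -5249/929)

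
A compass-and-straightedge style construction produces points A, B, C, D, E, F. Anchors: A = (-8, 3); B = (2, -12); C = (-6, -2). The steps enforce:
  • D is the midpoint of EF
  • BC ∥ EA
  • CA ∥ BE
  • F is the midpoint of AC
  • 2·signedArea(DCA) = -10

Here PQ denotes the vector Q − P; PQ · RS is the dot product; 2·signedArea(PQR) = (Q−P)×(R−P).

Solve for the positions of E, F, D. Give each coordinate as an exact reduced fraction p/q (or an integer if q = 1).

D = (-7/2, -13/4)
E = (0, -7)
F = (-7, 1/2)

1. E_x = 0  [BC ∥ EA ∩ CA ∥ BE]
2. E_y = -7  [BC ∥ EA ∩ CA ∥ BE]
   → E = (0, -7)
3. F_x = -7  [F is the midpoint of AC]
4. F_y = 1/2  [F is the midpoint of AC]
   → F = (-7, 1/2)
5. D_x = -7/2  [D is the midpoint of EF]
6. D_y = -13/4  [D is the midpoint of EF]
   → D = (-7/2, -13/4)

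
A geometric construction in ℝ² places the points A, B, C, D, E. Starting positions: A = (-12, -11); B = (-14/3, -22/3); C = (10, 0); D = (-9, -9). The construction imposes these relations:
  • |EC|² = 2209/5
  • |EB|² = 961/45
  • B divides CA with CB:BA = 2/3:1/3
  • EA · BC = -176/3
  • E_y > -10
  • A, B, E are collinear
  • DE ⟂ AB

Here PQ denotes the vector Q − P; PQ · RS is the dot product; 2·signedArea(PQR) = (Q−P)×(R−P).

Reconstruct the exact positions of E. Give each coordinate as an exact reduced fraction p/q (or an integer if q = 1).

E = (-44/5, -47/5)

1. E_x = -44/5  [A, B, E are collinear ∩ DE ⟂ AB]
2. E_y = -47/5  [A, B, E are collinear ∩ DE ⟂ AB]
   → E = (-44/5, -47/5)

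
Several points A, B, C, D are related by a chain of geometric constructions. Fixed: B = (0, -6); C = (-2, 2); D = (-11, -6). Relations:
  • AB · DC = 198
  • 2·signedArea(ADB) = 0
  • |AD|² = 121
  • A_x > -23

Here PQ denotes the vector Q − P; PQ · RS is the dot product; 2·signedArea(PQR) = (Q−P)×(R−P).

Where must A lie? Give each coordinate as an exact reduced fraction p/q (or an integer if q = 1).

1. A_x = -22  [2·signedArea(ADB) = 0 ∩ AB · DC = 198]
2. A_y = -6  [2·signedArea(ADB) = 0 ∩ AB · DC = 198]
   → A = (-22, -6)

A = (-22, -6)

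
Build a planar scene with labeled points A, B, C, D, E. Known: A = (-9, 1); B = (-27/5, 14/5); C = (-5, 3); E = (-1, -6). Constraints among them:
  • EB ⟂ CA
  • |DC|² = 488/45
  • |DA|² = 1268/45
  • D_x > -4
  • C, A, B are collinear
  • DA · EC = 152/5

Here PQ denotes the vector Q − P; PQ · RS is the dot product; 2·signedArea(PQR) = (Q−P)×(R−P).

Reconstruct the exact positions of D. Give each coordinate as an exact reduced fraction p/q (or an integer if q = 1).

D = (-19/5, -1/15)

1. D_x = -19/5  [line 4·x + -9·y + 73/5 = 0 ∩ |DA|² = 1268/45]
2. D_y = -1/15  [line 4·x + -9·y + 73/5 = 0 ∩ |DA|² = 1268/45]
   → D = (-19/5, -1/15)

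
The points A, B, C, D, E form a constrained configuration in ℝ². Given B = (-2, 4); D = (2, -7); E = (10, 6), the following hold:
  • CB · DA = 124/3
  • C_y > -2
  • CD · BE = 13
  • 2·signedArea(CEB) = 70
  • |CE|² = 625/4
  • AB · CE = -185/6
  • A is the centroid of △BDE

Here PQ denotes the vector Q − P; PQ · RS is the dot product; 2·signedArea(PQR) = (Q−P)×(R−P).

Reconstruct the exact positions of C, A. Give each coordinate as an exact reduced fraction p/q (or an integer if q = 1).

A = (10/3, 1)
C = (0, -3/2)

1. C_x = 0  [CD · BE = 13 ∩ 2·signedArea(CEB) = 70]
2. C_y = -3/2  [CD · BE = 13 ∩ 2·signedArea(CEB) = 70]
   → C = (0, -3/2)
3. A_x = 10/3  [A is the centroid of △BDE]
4. A_y = 1  [A is the centroid of △BDE]
   → A = (10/3, 1)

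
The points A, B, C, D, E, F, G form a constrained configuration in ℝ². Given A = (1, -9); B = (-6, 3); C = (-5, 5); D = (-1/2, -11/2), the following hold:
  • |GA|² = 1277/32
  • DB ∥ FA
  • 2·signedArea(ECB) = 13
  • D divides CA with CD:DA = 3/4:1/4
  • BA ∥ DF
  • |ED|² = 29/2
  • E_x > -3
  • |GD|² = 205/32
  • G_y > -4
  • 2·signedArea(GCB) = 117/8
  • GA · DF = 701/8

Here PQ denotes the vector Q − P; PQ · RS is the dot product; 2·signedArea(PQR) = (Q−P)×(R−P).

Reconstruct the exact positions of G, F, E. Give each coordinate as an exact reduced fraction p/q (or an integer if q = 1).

E = (-2, -2)
F = (13/2, -35/2)
G = (-15/8, -27/8)

1. G_x = -15/8  [line 2·x + -1·y + 3/8 = 0 ∩ |GA|² = 1277/32]
2. G_y = -27/8  [line 2·x + -1·y + 3/8 = 0 ∩ |GA|² = 1277/32]
   → G = (-15/8, -27/8)
3. F_x = 13/2  [GA · DF = 701/8 ∩ DB ∥ FA]
4. F_y = -35/2  [GA · DF = 701/8 ∩ DB ∥ FA]
   → F = (13/2, -35/2)
5. E_x = -2  [line 2·x + -1·y + 2 = 0 ∩ |ED|² = 29/2]
6. E_y = -2  [line 2·x + -1·y + 2 = 0 ∩ |ED|² = 29/2]
   → E = (-2, -2)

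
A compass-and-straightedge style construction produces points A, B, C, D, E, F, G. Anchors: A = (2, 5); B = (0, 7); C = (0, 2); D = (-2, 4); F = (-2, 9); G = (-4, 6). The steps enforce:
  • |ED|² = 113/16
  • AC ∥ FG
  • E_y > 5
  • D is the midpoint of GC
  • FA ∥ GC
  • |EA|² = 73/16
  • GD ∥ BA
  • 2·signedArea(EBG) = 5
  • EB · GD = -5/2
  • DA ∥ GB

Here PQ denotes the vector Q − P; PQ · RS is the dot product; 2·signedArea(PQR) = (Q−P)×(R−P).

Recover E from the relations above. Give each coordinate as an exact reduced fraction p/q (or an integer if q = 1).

E = (0, 23/4)

1. E_x = 0  [EB · GD = -5/2 ∩ 2·signedArea(EBG) = 5]
2. E_y = 23/4  [EB · GD = -5/2 ∩ 2·signedArea(EBG) = 5]
   → E = (0, 23/4)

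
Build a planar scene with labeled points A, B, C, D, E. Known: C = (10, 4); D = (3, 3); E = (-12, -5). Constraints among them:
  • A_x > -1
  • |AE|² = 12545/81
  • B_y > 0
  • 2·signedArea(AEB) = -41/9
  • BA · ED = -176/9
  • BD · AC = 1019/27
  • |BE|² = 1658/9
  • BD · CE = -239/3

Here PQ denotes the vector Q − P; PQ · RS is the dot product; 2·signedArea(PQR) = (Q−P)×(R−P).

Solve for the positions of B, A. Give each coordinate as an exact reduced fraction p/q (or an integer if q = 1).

A = (-5/9, -1/9)
B = (1/3, 2/3)

1. B_x = 1/3  [line 22·x + 9·y + -40/3 = 0 ∩ |BE|² = 1658/9]
2. B_y = 2/3  [line 22·x + 9·y + -40/3 = 0 ∩ |BE|² = 1658/9]
   → B = (1/3, 2/3)
3. A_x = -5/9  [2·signedArea(AEB) = -41/9 ∩ BD · AC = 1019/27]
4. A_y = -1/9  [2·signedArea(AEB) = -41/9 ∩ BD · AC = 1019/27]
   → A = (-5/9, -1/9)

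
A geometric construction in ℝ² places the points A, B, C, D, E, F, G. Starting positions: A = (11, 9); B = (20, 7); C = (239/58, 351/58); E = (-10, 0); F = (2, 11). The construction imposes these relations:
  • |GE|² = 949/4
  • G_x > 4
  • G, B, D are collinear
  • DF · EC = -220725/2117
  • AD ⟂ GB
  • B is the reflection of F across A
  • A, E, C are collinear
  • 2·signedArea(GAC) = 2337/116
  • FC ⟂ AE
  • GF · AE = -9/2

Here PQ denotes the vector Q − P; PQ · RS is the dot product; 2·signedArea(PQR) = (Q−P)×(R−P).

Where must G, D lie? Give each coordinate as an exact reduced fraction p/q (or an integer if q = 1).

D = (11300/949, 4851/949)
G = (5, 7/2)

1. G_x = 5  [2·signedArea(GAC) = 2337/116 ∩ GF · AE = -9/2]
2. G_y = 7/2  [2·signedArea(GAC) = 2337/116 ∩ GF · AE = -9/2]
   → G = (5, 7/2)
3. D_x = 11300/949  [G, B, D are collinear ∩ AD ⟂ GB]
4. D_y = 4851/949  [G, B, D are collinear ∩ AD ⟂ GB]
   → D = (11300/949, 4851/949)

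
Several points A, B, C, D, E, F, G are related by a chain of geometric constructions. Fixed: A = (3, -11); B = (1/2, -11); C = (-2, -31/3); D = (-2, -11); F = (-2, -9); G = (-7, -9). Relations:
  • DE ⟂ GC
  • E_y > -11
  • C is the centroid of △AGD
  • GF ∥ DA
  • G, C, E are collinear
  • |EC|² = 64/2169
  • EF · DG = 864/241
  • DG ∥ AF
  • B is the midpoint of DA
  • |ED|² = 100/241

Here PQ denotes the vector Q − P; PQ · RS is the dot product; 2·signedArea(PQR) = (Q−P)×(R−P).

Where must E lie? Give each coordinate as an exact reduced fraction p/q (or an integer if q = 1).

E = (-442/241, -2501/241)

1. E_x = -442/241  [G, C, E are collinear ∩ DE ⟂ GC]
2. E_y = -2501/241  [G, C, E are collinear ∩ DE ⟂ GC]
   → E = (-442/241, -2501/241)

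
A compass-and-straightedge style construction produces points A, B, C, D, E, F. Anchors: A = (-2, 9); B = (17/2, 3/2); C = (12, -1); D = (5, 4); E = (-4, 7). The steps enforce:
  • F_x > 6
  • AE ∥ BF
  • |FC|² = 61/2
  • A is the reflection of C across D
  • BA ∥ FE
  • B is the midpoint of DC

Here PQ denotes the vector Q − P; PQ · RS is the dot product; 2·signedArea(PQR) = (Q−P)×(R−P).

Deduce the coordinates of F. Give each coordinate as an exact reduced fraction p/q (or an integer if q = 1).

1. F_x = 13/2  [BA ∥ FE ∩ AE ∥ BF]
2. F_y = -1/2  [BA ∥ FE ∩ AE ∥ BF]
   → F = (13/2, -1/2)

F = (13/2, -1/2)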